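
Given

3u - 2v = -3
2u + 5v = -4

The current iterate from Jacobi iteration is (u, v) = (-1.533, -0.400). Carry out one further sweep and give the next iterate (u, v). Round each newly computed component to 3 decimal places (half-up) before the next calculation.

(-1.267, -0.187)

One sweep:
  u = (-3 - (-2)·-0.400) / (3) = -1.267
  v = (-4 - (2)·-1.533) / (5) = -0.187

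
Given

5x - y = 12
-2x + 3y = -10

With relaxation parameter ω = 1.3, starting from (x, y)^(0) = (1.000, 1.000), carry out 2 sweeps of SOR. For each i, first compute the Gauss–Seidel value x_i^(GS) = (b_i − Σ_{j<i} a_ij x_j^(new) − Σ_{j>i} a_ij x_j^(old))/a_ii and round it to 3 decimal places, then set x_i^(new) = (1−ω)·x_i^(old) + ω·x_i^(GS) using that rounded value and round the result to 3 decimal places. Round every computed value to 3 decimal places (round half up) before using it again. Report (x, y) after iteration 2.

Iteration 1:
  x: GS value = (12 - (-1)·1.000) / (5) = 2.600;  x ← (1−ω)·1.000 + ω·2.600 = 3.080
  y: GS value = (-10 - (-2)·3.080) / (3) = -1.280;  y ← (1−ω)·1.000 + ω·-1.280 = -1.964
Iteration 2:
  x: GS value = (12 - (-1)·-1.964) / (5) = 2.007;  x ← (1−ω)·3.080 + ω·2.007 = 1.685
  y: GS value = (-10 - (-2)·1.685) / (3) = -2.210;  y ← (1−ω)·-1.964 + ω·-2.210 = -2.284

(1.685, -2.284)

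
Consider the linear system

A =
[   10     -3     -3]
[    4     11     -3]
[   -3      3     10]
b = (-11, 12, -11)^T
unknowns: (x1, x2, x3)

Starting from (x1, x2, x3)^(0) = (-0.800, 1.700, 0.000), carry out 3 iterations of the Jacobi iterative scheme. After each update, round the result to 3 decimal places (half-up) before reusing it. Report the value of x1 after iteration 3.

Iteration 1:
  x1 = (-11 - (-3)·1.700 - (-3)·0.000) / (10) = -0.590
  x2 = (12 - (4)·-0.800 - (-3)·0.000) / (11) = 1.382
  x3 = (-11 - (-3)·-0.800 - (3)·1.700) / (10) = -1.850
Iteration 2:
  x1 = (-11 - (-3)·1.382 - (-3)·-1.850) / (10) = -1.240
  x2 = (12 - (4)·-0.590 - (-3)·-1.850) / (11) = 0.801
  x3 = (-11 - (-3)·-0.590 - (3)·1.382) / (10) = -1.692
Iteration 3:
  x1 = (-11 - (-3)·0.801 - (-3)·-1.692) / (10) = -1.367
  x2 = (12 - (4)·-1.240 - (-3)·-1.692) / (11) = 1.080
  x3 = (-11 - (-3)·-1.240 - (3)·0.801) / (10) = -1.712

-1.367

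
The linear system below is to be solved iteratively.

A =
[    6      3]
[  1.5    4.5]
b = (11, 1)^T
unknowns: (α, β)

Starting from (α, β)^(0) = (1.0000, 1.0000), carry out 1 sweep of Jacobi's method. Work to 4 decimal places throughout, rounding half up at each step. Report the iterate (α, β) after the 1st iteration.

(1.3333, -0.1111)

Iteration 1:
  α = (11 - (3)·1.0000) / (6) = 1.3333
  β = (1 - (1.5)·1.0000) / (4.5) = -0.1111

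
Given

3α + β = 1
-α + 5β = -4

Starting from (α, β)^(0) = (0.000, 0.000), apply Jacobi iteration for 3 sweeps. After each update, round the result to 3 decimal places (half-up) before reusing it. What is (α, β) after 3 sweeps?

Iteration 1:
  α = (1 - (1)·0.000) / (3) = 0.333
  β = (-4 - (-1)·0.000) / (5) = -0.800
Iteration 2:
  α = (1 - (1)·-0.800) / (3) = 0.600
  β = (-4 - (-1)·0.333) / (5) = -0.733
Iteration 3:
  α = (1 - (1)·-0.733) / (3) = 0.578
  β = (-4 - (-1)·0.600) / (5) = -0.680

(0.578, -0.680)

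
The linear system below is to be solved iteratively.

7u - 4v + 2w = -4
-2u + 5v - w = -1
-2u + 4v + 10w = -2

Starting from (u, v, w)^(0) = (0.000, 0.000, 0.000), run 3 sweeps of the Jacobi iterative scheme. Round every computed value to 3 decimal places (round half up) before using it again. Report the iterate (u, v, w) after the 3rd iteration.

Iteration 1:
  u = (-4 - (-4)·0.000 - (2)·0.000) / (7) = -0.571
  v = (-1 - (-2)·0.000 - (-1)·0.000) / (5) = -0.200
  w = (-2 - (-2)·0.000 - (4)·0.000) / (10) = -0.200
Iteration 2:
  u = (-4 - (-4)·-0.200 - (2)·-0.200) / (7) = -0.629
  v = (-1 - (-2)·-0.571 - (-1)·-0.200) / (5) = -0.468
  w = (-2 - (-2)·-0.571 - (4)·-0.200) / (10) = -0.234
Iteration 3:
  u = (-4 - (-4)·-0.468 - (2)·-0.234) / (7) = -0.772
  v = (-1 - (-2)·-0.629 - (-1)·-0.234) / (5) = -0.498
  w = (-2 - (-2)·-0.629 - (4)·-0.468) / (10) = -0.139

(-0.772, -0.498, -0.139)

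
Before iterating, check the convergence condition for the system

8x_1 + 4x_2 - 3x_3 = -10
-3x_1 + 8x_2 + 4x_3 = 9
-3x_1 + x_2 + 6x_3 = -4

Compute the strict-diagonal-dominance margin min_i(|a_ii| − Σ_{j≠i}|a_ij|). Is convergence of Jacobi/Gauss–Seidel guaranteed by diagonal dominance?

1

row 1: |8| − (4+3) = 1
row 2: |8| − (3+4) = 1
row 3: |6| − (3+1) = 2
minimum over rows = 1 → strictly diagonally dominant (convergence guaranteed)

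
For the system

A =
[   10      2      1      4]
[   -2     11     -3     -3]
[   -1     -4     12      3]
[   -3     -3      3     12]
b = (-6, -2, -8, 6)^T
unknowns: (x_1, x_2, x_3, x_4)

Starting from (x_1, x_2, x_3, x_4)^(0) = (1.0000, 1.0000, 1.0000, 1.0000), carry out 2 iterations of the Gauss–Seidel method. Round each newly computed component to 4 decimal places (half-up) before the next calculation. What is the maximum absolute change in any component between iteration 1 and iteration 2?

0.5918

Iteration 1:
  x_1 = (-6 - (2)·1.0000 - (1)·1.0000 - (4)·1.0000) / (10) = -1.3000
  x_2 = (-2 - (-2)·-1.3000 - (-3)·1.0000 - (-3)·1.0000) / (11) = 0.1273
  x_3 = (-8 - (-1)·-1.3000 - (-4)·0.1273 - (3)·1.0000) / (12) = -0.9826
  x_4 = (6 - (-3)·-1.3000 - (-3)·0.1273 - (3)·-0.9826) / (12) = 0.4525
Iteration 2:
  x_1 = (-6 - (2)·0.1273 - (1)·-0.9826 - (4)·0.4525) / (10) = -0.7082
  x_2 = (-2 - (-2)·-0.7082 - (-3)·-0.9826 - (-3)·0.4525) / (11) = -0.4552
  x_3 = (-8 - (-1)·-0.7082 - (-4)·-0.4552 - (3)·0.4525) / (12) = -0.9905
  x_4 = (6 - (-3)·-0.7082 - (-3)·-0.4552 - (3)·-0.9905) / (12) = 0.4568
Change: (0.5918, -0.5825, -0.0079, 0.0043) → max |·| = 0.5918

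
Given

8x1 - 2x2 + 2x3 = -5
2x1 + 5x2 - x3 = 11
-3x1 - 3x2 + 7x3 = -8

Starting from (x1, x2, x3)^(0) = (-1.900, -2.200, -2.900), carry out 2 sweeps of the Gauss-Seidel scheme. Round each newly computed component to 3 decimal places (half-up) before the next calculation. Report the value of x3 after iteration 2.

-0.257

Iteration 1:
  x1 = (-5 - (-2)·-2.200 - (2)·-2.900) / (8) = -0.450
  x2 = (11 - (2)·-0.450 - (-1)·-2.900) / (5) = 1.800
  x3 = (-8 - (-3)·-0.450 - (-3)·1.800) / (7) = -0.564
Iteration 2:
  x1 = (-5 - (-2)·1.800 - (2)·-0.564) / (8) = -0.034
  x2 = (11 - (2)·-0.034 - (-1)·-0.564) / (5) = 2.101
  x3 = (-8 - (-3)·-0.034 - (-3)·2.101) / (7) = -0.257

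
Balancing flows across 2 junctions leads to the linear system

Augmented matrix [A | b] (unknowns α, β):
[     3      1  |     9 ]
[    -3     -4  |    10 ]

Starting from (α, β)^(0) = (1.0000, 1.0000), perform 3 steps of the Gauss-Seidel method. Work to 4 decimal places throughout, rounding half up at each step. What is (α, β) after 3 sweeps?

Iteration 1:
  α = (9 - (1)·1.0000) / (3) = 2.6667
  β = (10 - (-3)·2.6667) / (-4) = -4.5000
Iteration 2:
  α = (9 - (1)·-4.5000) / (3) = 4.5000
  β = (10 - (-3)·4.5000) / (-4) = -5.8750
Iteration 3:
  α = (9 - (1)·-5.8750) / (3) = 4.9583
  β = (10 - (-3)·4.9583) / (-4) = -6.2187

(4.9583, -6.2187)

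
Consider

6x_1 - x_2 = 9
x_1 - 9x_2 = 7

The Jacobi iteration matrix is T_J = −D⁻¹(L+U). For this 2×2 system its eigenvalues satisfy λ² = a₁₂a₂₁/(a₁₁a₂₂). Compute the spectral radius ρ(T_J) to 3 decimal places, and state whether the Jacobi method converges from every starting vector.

a₁₂a₂₁/(a₁₁a₂₂) = (-1)·(1) / ((6)·(-9)) = 0.018519
ρ = √|0.018519| = √0.018519 = 0.136
ρ < 1, so Jacobi converges

0.136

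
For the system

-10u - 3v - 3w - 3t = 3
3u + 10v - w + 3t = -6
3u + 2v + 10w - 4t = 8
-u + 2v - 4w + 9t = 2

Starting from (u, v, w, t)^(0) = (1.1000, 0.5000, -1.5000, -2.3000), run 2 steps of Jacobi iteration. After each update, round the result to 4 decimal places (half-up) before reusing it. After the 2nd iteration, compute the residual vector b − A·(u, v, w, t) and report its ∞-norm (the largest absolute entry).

4.7154

Iteration 1:
  u = (3 - (-3)·0.5000 - (-3)·-1.5000 - (-3)·-2.3000) / (-10) = 0.6900
  v = (-6 - (3)·1.1000 - (-1)·-1.5000 - (3)·-2.3000) / (10) = -0.3900
  w = (8 - (3)·1.1000 - (2)·0.5000 - (-4)·-2.3000) / (10) = -0.5500
  t = (2 - (-1)·1.1000 - (2)·0.5000 - (-4)·-1.5000) / (9) = -0.4333
Iteration 2:
  u = (3 - (-3)·-0.3900 - (-3)·-0.5500 - (-3)·-0.4333) / (-10) = 0.1120
  v = (-6 - (3)·0.6900 - (-1)·-0.5500 - (3)·-0.4333) / (10) = -0.7320
  w = (8 - (3)·0.6900 - (2)·-0.3900 - (-4)·-0.4333) / (10) = 0.4977
  t = (2 - (-1)·0.6900 - (2)·-0.3900 - (-4)·-0.5500) / (9) = 0.1411
Residual b − A·x = (3.8404, 1.0584, 4.7154, 4.2969); ∞-norm = 4.7154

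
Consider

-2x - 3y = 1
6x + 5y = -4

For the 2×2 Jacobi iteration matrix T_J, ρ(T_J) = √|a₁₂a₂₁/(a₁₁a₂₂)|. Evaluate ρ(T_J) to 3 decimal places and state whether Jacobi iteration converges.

1.342

a₁₂a₂₁/(a₁₁a₂₂) = (-3)·(6) / ((-2)·(5)) = 1.800000
ρ = √|1.800000| = √1.800000 = 1.342
ρ > 1, so Jacobi diverges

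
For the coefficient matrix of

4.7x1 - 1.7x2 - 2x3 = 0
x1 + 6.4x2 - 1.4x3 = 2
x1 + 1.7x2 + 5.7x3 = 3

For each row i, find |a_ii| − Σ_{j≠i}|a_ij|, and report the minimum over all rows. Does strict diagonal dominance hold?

1

row 1: |4.7| − (1.7+2) = 1
row 2: |6.4| − (1+1.4) = 4
row 3: |5.7| − (1+1.7) = 3
minimum over rows = 1 → strictly diagonally dominant (convergence guaranteed)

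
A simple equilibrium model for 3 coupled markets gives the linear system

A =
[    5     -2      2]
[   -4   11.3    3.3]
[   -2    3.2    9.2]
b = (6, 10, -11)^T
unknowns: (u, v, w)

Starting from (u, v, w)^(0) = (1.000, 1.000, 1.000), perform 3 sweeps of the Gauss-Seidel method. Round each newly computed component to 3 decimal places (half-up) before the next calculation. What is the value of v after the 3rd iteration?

Iteration 1:
  u = (6 - (-2)·1.000 - (2)·1.000) / (5) = 1.200
  v = (10 - (-4)·1.200 - (3.3)·1.000) / (11.3) = 1.018
  w = (-11 - (-2)·1.200 - (3.2)·1.018) / (9.2) = -1.289
Iteration 2:
  u = (6 - (-2)·1.018 - (2)·-1.289) / (5) = 2.123
  v = (10 - (-4)·2.123 - (3.3)·-1.289) / (11.3) = 2.013
  w = (-11 - (-2)·2.123 - (3.2)·2.013) / (9.2) = -1.434
Iteration 3:
  u = (6 - (-2)·2.013 - (2)·-1.434) / (5) = 2.579
  v = (10 - (-4)·2.579 - (3.3)·-1.434) / (11.3) = 2.217
  w = (-11 - (-2)·2.579 - (3.2)·2.217) / (9.2) = -1.406

2.217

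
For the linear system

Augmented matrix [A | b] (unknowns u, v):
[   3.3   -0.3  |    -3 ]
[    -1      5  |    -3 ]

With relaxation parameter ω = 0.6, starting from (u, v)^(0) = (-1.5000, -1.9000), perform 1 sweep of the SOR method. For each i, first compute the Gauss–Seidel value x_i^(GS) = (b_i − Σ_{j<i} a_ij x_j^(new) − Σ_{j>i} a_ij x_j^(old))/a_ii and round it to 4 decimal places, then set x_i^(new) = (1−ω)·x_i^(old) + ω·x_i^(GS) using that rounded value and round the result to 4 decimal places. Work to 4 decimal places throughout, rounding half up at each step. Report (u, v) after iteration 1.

Iteration 1:
  u: GS value = (-3 - (-0.3)·-1.9000) / (3.3) = -1.0818;  u ← (1−ω)·-1.5000 + ω·-1.0818 = -1.2491
  v: GS value = (-3 - (-1)·-1.2491) / (5) = -0.8498;  v ← (1−ω)·-1.9000 + ω·-0.8498 = -1.2699

(-1.2491, -1.2699)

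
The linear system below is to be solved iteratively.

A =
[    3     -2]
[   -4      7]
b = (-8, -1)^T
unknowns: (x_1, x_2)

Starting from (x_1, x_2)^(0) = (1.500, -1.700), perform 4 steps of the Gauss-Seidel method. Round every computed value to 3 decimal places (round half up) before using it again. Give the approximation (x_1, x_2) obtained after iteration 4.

Iteration 1:
  x_1 = (-8 - (-2)·-1.700) / (3) = -3.800
  x_2 = (-1 - (-4)·-3.800) / (7) = -2.314
Iteration 2:
  x_1 = (-8 - (-2)·-2.314) / (3) = -4.209
  x_2 = (-1 - (-4)·-4.209) / (7) = -2.548
Iteration 3:
  x_1 = (-8 - (-2)·-2.548) / (3) = -4.365
  x_2 = (-1 - (-4)·-4.365) / (7) = -2.637
Iteration 4:
  x_1 = (-8 - (-2)·-2.637) / (3) = -4.425
  x_2 = (-1 - (-4)·-4.425) / (7) = -2.671

(-4.425, -2.671)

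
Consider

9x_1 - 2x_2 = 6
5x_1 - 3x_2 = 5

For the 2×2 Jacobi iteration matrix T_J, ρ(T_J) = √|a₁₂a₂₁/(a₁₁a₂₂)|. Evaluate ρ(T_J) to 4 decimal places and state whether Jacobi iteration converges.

0.6086

a₁₂a₂₁/(a₁₁a₂₂) = (-2)·(5) / ((9)·(-3)) = 0.370370
ρ = √|0.370370| = √0.370370 = 0.6086
ρ < 1, so Jacobi converges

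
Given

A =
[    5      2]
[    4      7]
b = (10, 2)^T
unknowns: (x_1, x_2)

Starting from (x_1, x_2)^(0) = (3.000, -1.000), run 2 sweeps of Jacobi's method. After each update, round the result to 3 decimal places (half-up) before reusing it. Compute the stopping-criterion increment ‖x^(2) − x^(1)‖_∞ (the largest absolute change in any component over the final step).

0.343

Iteration 1:
  x_1 = (10 - (2)·-1.000) / (5) = 2.400
  x_2 = (2 - (4)·3.000) / (7) = -1.429
Iteration 2:
  x_1 = (10 - (2)·-1.429) / (5) = 2.572
  x_2 = (2 - (4)·2.400) / (7) = -1.086
Change: (0.172, 0.343) → max |·| = 0.343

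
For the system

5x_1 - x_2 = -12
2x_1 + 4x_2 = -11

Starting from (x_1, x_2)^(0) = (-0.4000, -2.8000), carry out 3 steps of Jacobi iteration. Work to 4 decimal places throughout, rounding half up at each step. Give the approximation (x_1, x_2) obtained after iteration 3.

Iteration 1:
  x_1 = (-12 - (-1)·-2.8000) / (5) = -2.9600
  x_2 = (-11 - (2)·-0.4000) / (4) = -2.5500
Iteration 2:
  x_1 = (-12 - (-1)·-2.5500) / (5) = -2.9100
  x_2 = (-11 - (2)·-2.9600) / (4) = -1.2700
Iteration 3:
  x_1 = (-12 - (-1)·-1.2700) / (5) = -2.6540
  x_2 = (-11 - (2)·-2.9100) / (4) = -1.2950

(-2.6540, -1.2950)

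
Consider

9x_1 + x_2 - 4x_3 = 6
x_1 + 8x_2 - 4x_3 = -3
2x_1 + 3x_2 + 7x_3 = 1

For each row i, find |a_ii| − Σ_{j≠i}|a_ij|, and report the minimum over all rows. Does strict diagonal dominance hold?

row 1: |9| − (1+4) = 4
row 2: |8| − (1+4) = 3
row 3: |7| − (2+3) = 2
minimum over rows = 2 → strictly diagonally dominant (convergence guaranteed)

2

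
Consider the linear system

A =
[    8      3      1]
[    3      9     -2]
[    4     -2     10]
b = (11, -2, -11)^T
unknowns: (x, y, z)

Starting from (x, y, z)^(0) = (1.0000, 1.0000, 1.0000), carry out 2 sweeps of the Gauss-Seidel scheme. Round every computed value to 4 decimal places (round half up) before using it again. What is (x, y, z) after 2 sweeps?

(1.6729, -1.1150, -1.9922)

Iteration 1:
  x = (11 - (3)·1.0000 - (1)·1.0000) / (8) = 0.8750
  y = (-2 - (3)·0.8750 - (-2)·1.0000) / (9) = -0.2917
  z = (-11 - (4)·0.8750 - (-2)·-0.2917) / (10) = -1.5083
Iteration 2:
  x = (11 - (3)·-0.2917 - (1)·-1.5083) / (8) = 1.6729
  y = (-2 - (3)·1.6729 - (-2)·-1.5083) / (9) = -1.1150
  z = (-11 - (4)·1.6729 - (-2)·-1.1150) / (10) = -1.9922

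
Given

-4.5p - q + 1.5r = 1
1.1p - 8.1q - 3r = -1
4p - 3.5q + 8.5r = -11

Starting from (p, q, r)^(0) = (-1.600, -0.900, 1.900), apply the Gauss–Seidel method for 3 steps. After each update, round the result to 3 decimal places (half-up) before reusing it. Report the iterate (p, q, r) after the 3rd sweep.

(-0.601, 0.293, -0.891)

Iteration 1:
  p = (1 - (-1)·-0.900 - (1.5)·1.900) / (-4.5) = 0.611
  q = (-1 - (1.1)·0.611 - (-3)·1.900) / (-8.1) = -0.497
  r = (-11 - (4)·0.611 - (-3.5)·-0.497) / (8.5) = -1.786
Iteration 2:
  p = (1 - (-1)·-0.497 - (1.5)·-1.786) / (-4.5) = -0.707
  q = (-1 - (1.1)·-0.707 - (-3)·-1.786) / (-8.1) = 0.689
  r = (-11 - (4)·-0.707 - (-3.5)·0.689) / (8.5) = -0.678
Iteration 3:
  p = (1 - (-1)·0.689 - (1.5)·-0.678) / (-4.5) = -0.601
  q = (-1 - (1.1)·-0.601 - (-3)·-0.678) / (-8.1) = 0.293
  r = (-11 - (4)·-0.601 - (-3.5)·0.293) / (8.5) = -0.891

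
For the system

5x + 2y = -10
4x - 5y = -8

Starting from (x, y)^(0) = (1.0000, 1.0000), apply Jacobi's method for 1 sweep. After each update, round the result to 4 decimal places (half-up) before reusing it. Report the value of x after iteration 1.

-2.4000

Iteration 1:
  x = (-10 - (2)·1.0000) / (5) = -2.4000
  y = (-8 - (4)·1.0000) / (-5) = 2.4000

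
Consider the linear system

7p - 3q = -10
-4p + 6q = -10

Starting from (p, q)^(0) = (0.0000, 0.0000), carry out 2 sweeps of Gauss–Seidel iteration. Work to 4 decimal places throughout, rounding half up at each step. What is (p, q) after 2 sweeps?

Iteration 1:
  p = (-10 - (-3)·0.0000) / (7) = -1.4286
  q = (-10 - (-4)·-1.4286) / (6) = -2.6191
Iteration 2:
  p = (-10 - (-3)·-2.6191) / (7) = -2.5510
  q = (-10 - (-4)·-2.5510) / (6) = -3.3673

(-2.5510, -3.3673)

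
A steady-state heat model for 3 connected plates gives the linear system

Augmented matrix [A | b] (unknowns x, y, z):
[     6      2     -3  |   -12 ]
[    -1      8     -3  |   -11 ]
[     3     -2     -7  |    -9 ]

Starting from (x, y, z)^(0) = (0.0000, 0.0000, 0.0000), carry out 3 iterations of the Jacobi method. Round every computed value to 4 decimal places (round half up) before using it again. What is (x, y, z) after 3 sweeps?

(-1.2083, -1.1793, 1.2271)

Iteration 1:
  x = (-12 - (2)·0.0000 - (-3)·0.0000) / (6) = -2.0000
  y = (-11 - (-1)·0.0000 - (-3)·0.0000) / (8) = -1.3750
  z = (-9 - (3)·0.0000 - (-2)·0.0000) / (-7) = 1.2857
Iteration 2:
  x = (-12 - (2)·-1.3750 - (-3)·1.2857) / (6) = -0.8988
  y = (-11 - (-1)·-2.0000 - (-3)·1.2857) / (8) = -1.1429
  z = (-9 - (3)·-2.0000 - (-2)·-1.3750) / (-7) = 0.8214
Iteration 3:
  x = (-12 - (2)·-1.1429 - (-3)·0.8214) / (6) = -1.2083
  y = (-11 - (-1)·-0.8988 - (-3)·0.8214) / (8) = -1.1793
  z = (-9 - (3)·-0.8988 - (-2)·-1.1429) / (-7) = 1.2271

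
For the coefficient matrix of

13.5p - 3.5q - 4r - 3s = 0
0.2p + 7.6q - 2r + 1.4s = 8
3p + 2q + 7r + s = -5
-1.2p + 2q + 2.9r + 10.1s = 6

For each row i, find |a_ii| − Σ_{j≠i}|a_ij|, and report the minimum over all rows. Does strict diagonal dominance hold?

row 1: |13.5| − (3.5+4+3) = 3
row 2: |7.6| − (0.2+2+1.4) = 4
row 3: |7| − (3+2+1) = 1
row 4: |10.1| − (1.2+2+2.9) = 4
minimum over rows = 1 → strictly diagonally dominant (convergence guaranteed)

1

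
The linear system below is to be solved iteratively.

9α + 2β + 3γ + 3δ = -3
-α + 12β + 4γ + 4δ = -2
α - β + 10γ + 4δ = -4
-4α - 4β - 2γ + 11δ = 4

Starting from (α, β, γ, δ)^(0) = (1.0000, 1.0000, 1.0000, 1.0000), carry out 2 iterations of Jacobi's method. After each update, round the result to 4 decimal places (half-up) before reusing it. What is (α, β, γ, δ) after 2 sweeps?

Iteration 1:
  α = (-3 - (2)·1.0000 - (3)·1.0000 - (3)·1.0000) / (9) = -1.2222
  β = (-2 - (-1)·1.0000 - (4)·1.0000 - (4)·1.0000) / (12) = -0.7500
  γ = (-4 - (1)·1.0000 - (-1)·1.0000 - (4)·1.0000) / (10) = -0.8000
  δ = (4 - (-4)·1.0000 - (-4)·1.0000 - (-2)·1.0000) / (11) = 1.2727
Iteration 2:
  α = (-3 - (2)·-0.7500 - (3)·-0.8000 - (3)·1.2727) / (9) = -0.3242
  β = (-2 - (-1)·-1.2222 - (4)·-0.8000 - (4)·1.2727) / (12) = -0.4261
  γ = (-4 - (1)·-1.2222 - (-1)·-0.7500 - (4)·1.2727) / (10) = -0.8619
  δ = (4 - (-4)·-1.2222 - (-4)·-0.7500 - (-2)·-0.8000) / (11) = -0.4990

(-0.3242, -0.4261, -0.8619, -0.4990)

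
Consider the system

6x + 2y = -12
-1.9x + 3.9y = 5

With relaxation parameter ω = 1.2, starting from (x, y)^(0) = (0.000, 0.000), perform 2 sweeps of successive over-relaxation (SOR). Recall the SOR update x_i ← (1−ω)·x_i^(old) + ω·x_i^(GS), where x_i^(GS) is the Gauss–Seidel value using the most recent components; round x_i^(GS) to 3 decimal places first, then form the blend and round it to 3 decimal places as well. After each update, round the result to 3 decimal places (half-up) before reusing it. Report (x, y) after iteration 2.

Iteration 1:
  x: GS value = (-12 - (2)·0.000) / (6) = -2.000;  x ← (1−ω)·0.000 + ω·-2.000 = -2.400
  y: GS value = (5 - (-1.9)·-2.400) / (3.9) = 0.113;  y ← (1−ω)·0.000 + ω·0.113 = 0.136
Iteration 2:
  x: GS value = (-12 - (2)·0.136) / (6) = -2.045;  x ← (1−ω)·-2.400 + ω·-2.045 = -1.974
  y: GS value = (5 - (-1.9)·-1.974) / (3.9) = 0.320;  y ← (1−ω)·0.136 + ω·0.320 = 0.357

(-1.974, 0.357)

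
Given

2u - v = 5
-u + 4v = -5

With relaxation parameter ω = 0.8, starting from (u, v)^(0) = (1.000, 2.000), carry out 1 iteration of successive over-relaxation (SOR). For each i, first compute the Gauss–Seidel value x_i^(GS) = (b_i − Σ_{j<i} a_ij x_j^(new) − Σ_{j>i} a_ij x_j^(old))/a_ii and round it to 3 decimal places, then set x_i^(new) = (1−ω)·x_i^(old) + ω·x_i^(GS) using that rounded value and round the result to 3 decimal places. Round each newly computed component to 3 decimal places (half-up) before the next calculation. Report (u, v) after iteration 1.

Iteration 1:
  u: GS value = (5 - (-1)·2.000) / (2) = 3.500;  u ← (1−ω)·1.000 + ω·3.500 = 3.000
  v: GS value = (-5 - (-1)·3.000) / (4) = -0.500;  v ← (1−ω)·2.000 + ω·-0.500 = 0.000

(3.000, 0.000)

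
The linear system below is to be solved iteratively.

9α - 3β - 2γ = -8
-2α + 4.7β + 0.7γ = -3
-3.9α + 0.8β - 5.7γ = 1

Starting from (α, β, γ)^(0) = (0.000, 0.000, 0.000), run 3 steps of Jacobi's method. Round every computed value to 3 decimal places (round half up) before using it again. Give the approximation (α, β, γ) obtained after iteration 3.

Iteration 1:
  α = (-8 - (-3)·0.000 - (-2)·0.000) / (9) = -0.889
  β = (-3 - (-2)·0.000 - (0.7)·0.000) / (4.7) = -0.638
  γ = (1 - (-3.9)·0.000 - (0.8)·0.000) / (-5.7) = -0.175
Iteration 2:
  α = (-8 - (-3)·-0.638 - (-2)·-0.175) / (9) = -1.140
  β = (-3 - (-2)·-0.889 - (0.7)·-0.175) / (4.7) = -0.991
  γ = (1 - (-3.9)·-0.889 - (0.8)·-0.638) / (-5.7) = 0.343
Iteration 3:
  α = (-8 - (-3)·-0.991 - (-2)·0.343) / (9) = -1.143
  β = (-3 - (-2)·-1.140 - (0.7)·0.343) / (4.7) = -1.174
  γ = (1 - (-3.9)·-1.140 - (0.8)·-0.991) / (-5.7) = 0.465

(-1.143, -1.174, 0.465)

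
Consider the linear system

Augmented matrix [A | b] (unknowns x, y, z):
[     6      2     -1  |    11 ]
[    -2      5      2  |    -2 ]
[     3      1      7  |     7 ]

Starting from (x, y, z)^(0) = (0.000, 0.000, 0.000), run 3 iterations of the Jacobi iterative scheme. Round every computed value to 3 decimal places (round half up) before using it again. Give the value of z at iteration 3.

0.095

Iteration 1:
  x = (11 - (2)·0.000 - (-1)·0.000) / (6) = 1.833
  y = (-2 - (-2)·0.000 - (2)·0.000) / (5) = -0.400
  z = (7 - (3)·0.000 - (1)·0.000) / (7) = 1.000
Iteration 2:
  x = (11 - (2)·-0.400 - (-1)·1.000) / (6) = 2.133
  y = (-2 - (-2)·1.833 - (2)·1.000) / (5) = -0.067
  z = (7 - (3)·1.833 - (1)·-0.400) / (7) = 0.272
Iteration 3:
  x = (11 - (2)·-0.067 - (-1)·0.272) / (6) = 1.901
  y = (-2 - (-2)·2.133 - (2)·0.272) / (5) = 0.344
  z = (7 - (3)·2.133 - (1)·-0.067) / (7) = 0.095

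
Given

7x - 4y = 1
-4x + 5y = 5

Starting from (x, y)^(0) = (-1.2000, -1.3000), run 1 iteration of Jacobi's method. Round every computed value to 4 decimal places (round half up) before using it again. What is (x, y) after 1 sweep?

(-0.6000, 0.0400)

Iteration 1:
  x = (1 - (-4)·-1.3000) / (7) = -0.6000
  y = (5 - (-4)·-1.2000) / (5) = 0.0400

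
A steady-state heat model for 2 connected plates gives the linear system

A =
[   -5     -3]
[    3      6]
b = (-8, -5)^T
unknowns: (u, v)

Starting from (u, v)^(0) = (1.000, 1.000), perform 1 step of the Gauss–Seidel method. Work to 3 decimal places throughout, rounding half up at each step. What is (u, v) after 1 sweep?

(1.000, -1.333)

Iteration 1:
  u = (-8 - (-3)·1.000) / (-5) = 1.000
  v = (-5 - (3)·1.000) / (6) = -1.333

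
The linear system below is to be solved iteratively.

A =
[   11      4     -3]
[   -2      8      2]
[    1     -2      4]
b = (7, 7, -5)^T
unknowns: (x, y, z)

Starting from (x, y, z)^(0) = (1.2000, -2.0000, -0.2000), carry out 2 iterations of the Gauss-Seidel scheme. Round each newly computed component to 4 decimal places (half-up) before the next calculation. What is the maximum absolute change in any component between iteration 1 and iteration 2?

Iteration 1:
  x = (7 - (4)·-2.0000 - (-3)·-0.2000) / (11) = 1.3091
  y = (7 - (-2)·1.3091 - (2)·-0.2000) / (8) = 1.2523
  z = (-5 - (1)·1.3091 - (-2)·1.2523) / (4) = -0.9511
Iteration 2:
  x = (7 - (4)·1.2523 - (-3)·-0.9511) / (11) = -0.0784
  y = (7 - (-2)·-0.0784 - (2)·-0.9511) / (8) = 1.0932
  z = (-5 - (1)·-0.0784 - (-2)·1.0932) / (4) = -0.6838
Change: (-1.3875, -0.1591, 0.2673) → max |·| = 1.3875

1.3875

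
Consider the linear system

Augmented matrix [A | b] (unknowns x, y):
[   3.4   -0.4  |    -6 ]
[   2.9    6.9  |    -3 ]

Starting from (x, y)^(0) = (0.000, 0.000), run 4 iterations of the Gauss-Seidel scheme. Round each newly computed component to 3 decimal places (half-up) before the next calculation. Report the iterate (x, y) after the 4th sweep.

Iteration 1:
  x = (-6 - (-0.4)·0.000) / (3.4) = -1.765
  y = (-3 - (2.9)·-1.765) / (6.9) = 0.307
Iteration 2:
  x = (-6 - (-0.4)·0.307) / (3.4) = -1.729
  y = (-3 - (2.9)·-1.729) / (6.9) = 0.292
Iteration 3:
  x = (-6 - (-0.4)·0.292) / (3.4) = -1.730
  y = (-3 - (2.9)·-1.730) / (6.9) = 0.292
Iteration 4:
  x = (-6 - (-0.4)·0.292) / (3.4) = -1.730
  y = (-3 - (2.9)·-1.730) / (6.9) = 0.292

(-1.730, 0.292)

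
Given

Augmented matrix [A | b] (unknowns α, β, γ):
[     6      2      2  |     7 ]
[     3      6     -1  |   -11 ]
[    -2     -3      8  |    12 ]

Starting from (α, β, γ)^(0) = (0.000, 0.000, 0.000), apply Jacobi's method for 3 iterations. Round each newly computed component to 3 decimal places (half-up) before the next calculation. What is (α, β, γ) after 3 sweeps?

(1.521, -2.288, 1.007)

Iteration 1:
  α = (7 - (2)·0.000 - (2)·0.000) / (6) = 1.167
  β = (-11 - (3)·0.000 - (-1)·0.000) / (6) = -1.833
  γ = (12 - (-2)·0.000 - (-3)·0.000) / (8) = 1.500
Iteration 2:
  α = (7 - (2)·-1.833 - (2)·1.500) / (6) = 1.278
  β = (-11 - (3)·1.167 - (-1)·1.500) / (6) = -2.167
  γ = (12 - (-2)·1.167 - (-3)·-1.833) / (8) = 1.104
Iteration 3:
  α = (7 - (2)·-2.167 - (2)·1.104) / (6) = 1.521
  β = (-11 - (3)·1.278 - (-1)·1.104) / (6) = -2.288
  γ = (12 - (-2)·1.278 - (-3)·-2.167) / (8) = 1.007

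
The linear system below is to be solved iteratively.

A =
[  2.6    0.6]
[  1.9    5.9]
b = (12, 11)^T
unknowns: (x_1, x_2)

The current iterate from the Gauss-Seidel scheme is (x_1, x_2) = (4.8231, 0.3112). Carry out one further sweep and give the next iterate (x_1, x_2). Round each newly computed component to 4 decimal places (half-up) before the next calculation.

One sweep:
  x_1 = (12 - (0.6)·0.3112) / (2.6) = 4.5436
  x_2 = (11 - (1.9)·4.5436) / (5.9) = 0.4012

(4.5436, 0.4012)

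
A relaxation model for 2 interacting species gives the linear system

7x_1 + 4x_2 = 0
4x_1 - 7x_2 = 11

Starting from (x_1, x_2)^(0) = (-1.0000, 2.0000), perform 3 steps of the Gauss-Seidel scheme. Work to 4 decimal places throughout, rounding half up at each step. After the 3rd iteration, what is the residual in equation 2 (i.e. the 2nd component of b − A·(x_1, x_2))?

Iteration 1:
  x_1 = (0 - (4)·2.0000) / (7) = -1.1429
  x_2 = (11 - (4)·-1.1429) / (-7) = -2.2245
Iteration 2:
  x_1 = (0 - (4)·-2.2245) / (7) = 1.2711
  x_2 = (11 - (4)·1.2711) / (-7) = -0.8451
Iteration 3:
  x_1 = (0 - (4)·-0.8451) / (7) = 0.4829
  x_2 = (11 - (4)·0.4829) / (-7) = -1.2955
Residual b − A·x = (1.8017, -0.0001)

-0.0001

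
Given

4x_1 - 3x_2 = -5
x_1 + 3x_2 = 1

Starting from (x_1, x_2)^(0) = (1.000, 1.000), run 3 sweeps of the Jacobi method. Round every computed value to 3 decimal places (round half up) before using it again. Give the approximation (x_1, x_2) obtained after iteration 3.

Iteration 1:
  x_1 = (-5 - (-3)·1.000) / (4) = -0.500
  x_2 = (1 - (1)·1.000) / (3) = 0.000
Iteration 2:
  x_1 = (-5 - (-3)·0.000) / (4) = -1.250
  x_2 = (1 - (1)·-0.500) / (3) = 0.500
Iteration 3:
  x_1 = (-5 - (-3)·0.500) / (4) = -0.875
  x_2 = (1 - (1)·-1.250) / (3) = 0.750

(-0.875, 0.750)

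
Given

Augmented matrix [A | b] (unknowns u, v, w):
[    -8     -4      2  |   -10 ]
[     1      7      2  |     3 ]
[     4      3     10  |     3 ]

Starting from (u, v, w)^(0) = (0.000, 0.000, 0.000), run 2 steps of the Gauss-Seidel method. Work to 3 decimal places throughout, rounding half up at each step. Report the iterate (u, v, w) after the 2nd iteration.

Iteration 1:
  u = (-10 - (-4)·0.000 - (2)·0.000) / (-8) = 1.250
  v = (3 - (1)·1.250 - (2)·0.000) / (7) = 0.250
  w = (3 - (4)·1.250 - (3)·0.250) / (10) = -0.275
Iteration 2:
  u = (-10 - (-4)·0.250 - (2)·-0.275) / (-8) = 1.056
  v = (3 - (1)·1.056 - (2)·-0.275) / (7) = 0.356
  w = (3 - (4)·1.056 - (3)·0.356) / (10) = -0.229

(1.056, 0.356, -0.229)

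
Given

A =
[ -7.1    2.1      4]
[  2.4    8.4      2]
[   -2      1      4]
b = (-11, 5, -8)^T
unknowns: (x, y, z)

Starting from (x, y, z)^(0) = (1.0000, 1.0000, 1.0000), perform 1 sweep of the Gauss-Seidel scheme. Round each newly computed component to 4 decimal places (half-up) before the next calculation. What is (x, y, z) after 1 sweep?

Iteration 1:
  x = (-11 - (2.1)·1.0000 - (4)·1.0000) / (-7.1) = 2.4085
  y = (5 - (2.4)·2.4085 - (2)·1.0000) / (8.4) = -0.3310
  z = (-8 - (-2)·2.4085 - (1)·-0.3310) / (4) = -0.7130

(2.4085, -0.3310, -0.7130)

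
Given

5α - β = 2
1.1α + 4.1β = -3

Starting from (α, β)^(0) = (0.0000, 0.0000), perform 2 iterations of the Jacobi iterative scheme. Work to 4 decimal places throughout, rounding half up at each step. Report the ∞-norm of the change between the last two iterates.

0.1463

Iteration 1:
  α = (2 - (-1)·0.0000) / (5) = 0.4000
  β = (-3 - (1.1)·0.0000) / (4.1) = -0.7317
Iteration 2:
  α = (2 - (-1)·-0.7317) / (5) = 0.2537
  β = (-3 - (1.1)·0.4000) / (4.1) = -0.8390
Change: (-0.1463, -0.1073) → max |·| = 0.1463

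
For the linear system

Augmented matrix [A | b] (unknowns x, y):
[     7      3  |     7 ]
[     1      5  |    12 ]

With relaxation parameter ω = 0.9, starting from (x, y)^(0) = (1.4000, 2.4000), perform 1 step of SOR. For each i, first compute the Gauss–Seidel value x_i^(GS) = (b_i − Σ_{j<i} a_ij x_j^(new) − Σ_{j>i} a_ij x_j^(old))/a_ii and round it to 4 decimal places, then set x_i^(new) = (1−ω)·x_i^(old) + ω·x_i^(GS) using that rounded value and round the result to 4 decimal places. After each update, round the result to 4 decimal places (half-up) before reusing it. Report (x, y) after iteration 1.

(0.1143, 2.3794)

Iteration 1:
  x: GS value = (7 - (3)·2.4000) / (7) = -0.0286;  x ← (1−ω)·1.4000 + ω·-0.0286 = 0.1143
  y: GS value = (12 - (1)·0.1143) / (5) = 2.3771;  y ← (1−ω)·2.4000 + ω·2.3771 = 2.3794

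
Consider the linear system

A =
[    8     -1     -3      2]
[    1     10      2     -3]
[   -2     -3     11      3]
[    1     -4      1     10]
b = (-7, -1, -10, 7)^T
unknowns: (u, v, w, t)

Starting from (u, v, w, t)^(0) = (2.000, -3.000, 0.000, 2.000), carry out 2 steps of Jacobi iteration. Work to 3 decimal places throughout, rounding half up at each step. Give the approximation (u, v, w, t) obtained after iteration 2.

Iteration 1:
  u = (-7 - (-1)·-3.000 - (-3)·0.000 - (2)·2.000) / (8) = -1.750
  v = (-1 - (1)·2.000 - (2)·0.000 - (-3)·2.000) / (10) = 0.300
  w = (-10 - (-2)·2.000 - (-3)·-3.000 - (3)·2.000) / (11) = -1.909
  t = (7 - (1)·2.000 - (-4)·-3.000 - (1)·0.000) / (10) = -0.700
Iteration 2:
  u = (-7 - (-1)·0.300 - (-3)·-1.909 - (2)·-0.700) / (8) = -1.378
  v = (-1 - (1)·-1.750 - (2)·-1.909 - (-3)·-0.700) / (10) = 0.247
  w = (-10 - (-2)·-1.750 - (-3)·0.300 - (3)·-0.700) / (11) = -0.955
  t = (7 - (1)·-1.750 - (-4)·0.300 - (1)·-1.909) / (10) = 1.186

(-1.378, 0.247, -0.955, 1.186)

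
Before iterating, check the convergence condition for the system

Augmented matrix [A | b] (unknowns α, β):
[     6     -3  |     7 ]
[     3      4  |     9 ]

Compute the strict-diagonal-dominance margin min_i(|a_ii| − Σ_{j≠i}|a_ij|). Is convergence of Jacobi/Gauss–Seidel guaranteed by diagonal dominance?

row 1: |6| − (3) = 3
row 2: |4| − (3) = 1
minimum over rows = 1 → strictly diagonally dominant (convergence guaranteed)

1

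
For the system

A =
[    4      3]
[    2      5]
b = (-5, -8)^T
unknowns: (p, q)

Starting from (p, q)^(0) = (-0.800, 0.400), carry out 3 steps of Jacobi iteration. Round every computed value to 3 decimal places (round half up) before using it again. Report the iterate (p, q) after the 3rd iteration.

(-0.515, -1.484)

Iteration 1:
  p = (-5 - (3)·0.400) / (4) = -1.550
  q = (-8 - (2)·-0.800) / (5) = -1.280
Iteration 2:
  p = (-5 - (3)·-1.280) / (4) = -0.290
  q = (-8 - (2)·-1.550) / (5) = -0.980
Iteration 3:
  p = (-5 - (3)·-0.980) / (4) = -0.515
  q = (-8 - (2)·-0.290) / (5) = -1.484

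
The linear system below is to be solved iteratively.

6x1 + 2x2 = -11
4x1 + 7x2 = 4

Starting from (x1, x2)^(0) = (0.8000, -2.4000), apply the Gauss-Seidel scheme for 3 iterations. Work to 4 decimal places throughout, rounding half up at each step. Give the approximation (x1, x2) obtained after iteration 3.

Iteration 1:
  x1 = (-11 - (2)·-2.4000) / (6) = -1.0333
  x2 = (4 - (4)·-1.0333) / (7) = 1.1619
Iteration 2:
  x1 = (-11 - (2)·1.1619) / (6) = -2.2206
  x2 = (4 - (4)·-2.2206) / (7) = 1.8403
Iteration 3:
  x1 = (-11 - (2)·1.8403) / (6) = -2.4468
  x2 = (4 - (4)·-2.4468) / (7) = 1.9696

(-2.4468, 1.9696)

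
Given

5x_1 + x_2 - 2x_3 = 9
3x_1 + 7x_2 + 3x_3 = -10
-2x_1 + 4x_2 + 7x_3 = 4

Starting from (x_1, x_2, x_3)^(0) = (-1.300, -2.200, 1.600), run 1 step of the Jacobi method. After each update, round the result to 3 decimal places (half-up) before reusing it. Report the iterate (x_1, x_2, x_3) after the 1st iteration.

Iteration 1:
  x_1 = (9 - (1)·-2.200 - (-2)·1.600) / (5) = 2.880
  x_2 = (-10 - (3)·-1.300 - (3)·1.600) / (7) = -1.557
  x_3 = (4 - (-2)·-1.300 - (4)·-2.200) / (7) = 1.457

(2.880, -1.557, 1.457)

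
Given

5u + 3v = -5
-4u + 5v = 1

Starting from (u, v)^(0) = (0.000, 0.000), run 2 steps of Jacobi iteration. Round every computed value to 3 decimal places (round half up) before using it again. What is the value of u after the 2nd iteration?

Iteration 1:
  u = (-5 - (3)·0.000) / (5) = -1.000
  v = (1 - (-4)·0.000) / (5) = 0.200
Iteration 2:
  u = (-5 - (3)·0.200) / (5) = -1.120
  v = (1 - (-4)·-1.000) / (5) = -0.600

-1.120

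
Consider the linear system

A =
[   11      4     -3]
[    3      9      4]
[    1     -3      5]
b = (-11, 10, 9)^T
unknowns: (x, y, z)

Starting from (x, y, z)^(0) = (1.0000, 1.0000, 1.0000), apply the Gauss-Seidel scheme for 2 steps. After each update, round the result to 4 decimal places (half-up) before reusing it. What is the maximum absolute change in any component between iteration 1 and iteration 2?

0.8724

Iteration 1:
  x = (-11 - (4)·1.0000 - (-3)·1.0000) / (11) = -1.0909
  y = (10 - (3)·-1.0909 - (4)·1.0000) / (9) = 1.0303
  z = (9 - (1)·-1.0909 - (-3)·1.0303) / (5) = 2.6364
Iteration 2:
  x = (-11 - (4)·1.0303 - (-3)·2.6364) / (11) = -0.6556
  y = (10 - (3)·-0.6556 - (4)·2.6364) / (9) = 0.1579
  z = (9 - (1)·-0.6556 - (-3)·0.1579) / (5) = 2.0259
Change: (0.4353, -0.8724, -0.6105) → max |·| = 0.8724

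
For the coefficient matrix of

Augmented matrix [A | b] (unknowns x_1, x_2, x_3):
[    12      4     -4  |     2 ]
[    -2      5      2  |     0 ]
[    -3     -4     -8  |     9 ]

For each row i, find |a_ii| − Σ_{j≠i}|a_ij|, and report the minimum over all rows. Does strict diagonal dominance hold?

row 1: |12| − (4+4) = 4
row 2: |5| − (2+2) = 1
row 3: |-8| − (3+4) = 1
minimum over rows = 1 → strictly diagonally dominant (convergence guaranteed)

1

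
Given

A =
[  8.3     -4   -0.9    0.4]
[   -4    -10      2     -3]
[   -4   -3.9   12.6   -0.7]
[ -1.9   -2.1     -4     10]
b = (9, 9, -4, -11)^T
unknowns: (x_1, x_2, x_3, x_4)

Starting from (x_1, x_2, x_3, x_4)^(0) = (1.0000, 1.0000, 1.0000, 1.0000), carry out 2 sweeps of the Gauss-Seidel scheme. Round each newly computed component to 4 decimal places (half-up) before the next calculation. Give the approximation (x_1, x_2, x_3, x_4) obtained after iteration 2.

Iteration 1:
  x_1 = (9 - (-4)·1.0000 - (-0.9)·1.0000 - (0.4)·1.0000) / (8.3) = 1.6265
  x_2 = (9 - (-4)·1.6265 - (2)·1.0000 - (-3)·1.0000) / (-10) = -1.6506
  x_3 = (-4 - (-4)·1.6265 - (-3.9)·-1.6506 - (-0.7)·1.0000) / (12.6) = -0.2565
  x_4 = (-11 - (-1.9)·1.6265 - (-2.1)·-1.6506 - (-4)·-0.2565) / (10) = -1.2402
Iteration 2:
  x_1 = (9 - (-4)·-1.6506 - (-0.9)·-0.2565 - (0.4)·-1.2402) / (8.3) = 0.3208
  x_2 = (9 - (-4)·0.3208 - (2)·-0.2565 - (-3)·-1.2402) / (-10) = -0.7076
  x_3 = (-4 - (-4)·0.3208 - (-3.9)·-0.7076 - (-0.7)·-1.2402) / (12.6) = -0.5035
  x_4 = (-11 - (-1.9)·0.3208 - (-2.1)·-0.7076 - (-4)·-0.5035) / (10) = -1.3890

(0.3208, -0.7076, -0.5035, -1.3890)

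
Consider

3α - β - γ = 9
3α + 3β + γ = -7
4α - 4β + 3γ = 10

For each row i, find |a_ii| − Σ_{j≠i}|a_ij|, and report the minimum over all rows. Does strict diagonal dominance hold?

row 1: |3| − (1+1) = 1
row 2: |3| − (3+1) = -1
row 3: |3| − (4+4) = -5
minimum over rows = -5 → not strictly diagonally dominant

-5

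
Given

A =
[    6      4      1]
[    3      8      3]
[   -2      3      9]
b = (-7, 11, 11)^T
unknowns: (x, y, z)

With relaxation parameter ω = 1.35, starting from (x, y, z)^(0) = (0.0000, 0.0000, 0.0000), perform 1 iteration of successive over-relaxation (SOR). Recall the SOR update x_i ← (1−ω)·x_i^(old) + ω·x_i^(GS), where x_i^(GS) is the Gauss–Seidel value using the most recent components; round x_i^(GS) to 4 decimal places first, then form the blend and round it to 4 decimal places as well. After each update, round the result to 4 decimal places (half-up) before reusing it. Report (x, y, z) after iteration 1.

(-1.5750, 2.6536, -0.0166)

Iteration 1:
  x: GS value = (-7 - (4)·0.0000 - (1)·0.0000) / (6) = -1.1667;  x ← (1−ω)·0.0000 + ω·-1.1667 = -1.5750
  y: GS value = (11 - (3)·-1.5750 - (3)·0.0000) / (8) = 1.9656;  y ← (1−ω)·0.0000 + ω·1.9656 = 2.6536
  z: GS value = (11 - (-2)·-1.5750 - (3)·2.6536) / (9) = -0.0123;  z ← (1−ω)·0.0000 + ω·-0.0123 = -0.0166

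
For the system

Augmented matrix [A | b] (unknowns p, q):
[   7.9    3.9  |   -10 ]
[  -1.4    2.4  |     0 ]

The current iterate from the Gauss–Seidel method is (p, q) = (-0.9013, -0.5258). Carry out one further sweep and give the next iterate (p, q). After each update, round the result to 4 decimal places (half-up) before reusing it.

One sweep:
  p = (-10 - (3.9)·-0.5258) / (7.9) = -1.0063
  q = (0 - (-1.4)·-1.0063) / (2.4) = -0.5870

(-1.0063, -0.5870)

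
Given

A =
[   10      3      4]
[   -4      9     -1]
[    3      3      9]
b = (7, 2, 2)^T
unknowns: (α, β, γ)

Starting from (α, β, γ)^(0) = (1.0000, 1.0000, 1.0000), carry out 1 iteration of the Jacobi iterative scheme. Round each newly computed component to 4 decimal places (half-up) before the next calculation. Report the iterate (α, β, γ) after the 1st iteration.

(0.0000, 0.7778, -0.4444)

Iteration 1:
  α = (7 - (3)·1.0000 - (4)·1.0000) / (10) = 0.0000
  β = (2 - (-4)·1.0000 - (-1)·1.0000) / (9) = 0.7778
  γ = (2 - (3)·1.0000 - (3)·1.0000) / (9) = -0.4444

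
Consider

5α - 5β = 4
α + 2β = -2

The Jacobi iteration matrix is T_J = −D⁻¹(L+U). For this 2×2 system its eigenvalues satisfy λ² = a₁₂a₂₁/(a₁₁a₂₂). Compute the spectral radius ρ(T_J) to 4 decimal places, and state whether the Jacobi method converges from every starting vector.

0.7071

a₁₂a₂₁/(a₁₁a₂₂) = (-5)·(1) / ((5)·(2)) = -0.500000
ρ = √|-0.500000| = √0.500000 = 0.7071
ρ < 1, so Jacobi converges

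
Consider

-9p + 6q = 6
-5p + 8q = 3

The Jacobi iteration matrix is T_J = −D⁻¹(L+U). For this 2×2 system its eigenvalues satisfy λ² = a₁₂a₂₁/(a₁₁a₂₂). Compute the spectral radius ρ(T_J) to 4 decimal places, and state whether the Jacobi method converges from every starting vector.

0.6455

a₁₂a₂₁/(a₁₁a₂₂) = (6)·(-5) / ((-9)·(8)) = 0.416667
ρ = √|0.416667| = √0.416667 = 0.6455
ρ < 1, so Jacobi converges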